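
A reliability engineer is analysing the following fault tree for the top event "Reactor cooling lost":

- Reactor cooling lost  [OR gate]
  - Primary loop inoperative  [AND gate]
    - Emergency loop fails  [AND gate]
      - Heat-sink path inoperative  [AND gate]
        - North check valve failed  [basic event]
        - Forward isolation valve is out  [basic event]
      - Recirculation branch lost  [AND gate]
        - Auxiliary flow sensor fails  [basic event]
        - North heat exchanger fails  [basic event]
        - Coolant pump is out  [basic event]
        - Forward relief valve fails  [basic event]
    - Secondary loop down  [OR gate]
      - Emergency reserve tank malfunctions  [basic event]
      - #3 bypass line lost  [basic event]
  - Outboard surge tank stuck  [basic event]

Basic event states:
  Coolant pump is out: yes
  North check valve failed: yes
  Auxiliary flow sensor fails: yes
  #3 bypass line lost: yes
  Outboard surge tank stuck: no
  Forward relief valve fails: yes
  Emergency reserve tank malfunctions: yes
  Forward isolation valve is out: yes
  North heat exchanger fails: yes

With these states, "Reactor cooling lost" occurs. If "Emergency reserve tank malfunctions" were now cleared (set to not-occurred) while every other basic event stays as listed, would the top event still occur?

Counterfactual: set "Emergency reserve tank malfunctions" to not occurred.
Heat-sink path inoperative [AND]: North check valve failed=occurs, Forward isolation valve is out=occurs → all inputs occur → occurs.
Recirculation branch lost [AND]: Auxiliary flow sensor fails=occurs, North heat exchanger fails=occurs, Coolant pump is out=occurs, Forward relief valve fails=occurs → all inputs occur → occurs.
Emergency loop fails [AND]: Heat-sink path inoperative=occurs, Recirculation branch lost=occurs → all inputs occur → occurs.
Secondary loop down [OR]: Emergency reserve tank malfunctions=not, #3 bypass line lost=occurs → at least one input occurs → occurs.
Primary loop inoperative [AND]: Emergency loop fails=occurs, Secondary loop down=occurs → all inputs occur → occurs.
Reactor cooling lost [OR]: Primary loop inoperative=occurs, Outboard surge tank stuck=not → at least one input occurs → occurs.

Yes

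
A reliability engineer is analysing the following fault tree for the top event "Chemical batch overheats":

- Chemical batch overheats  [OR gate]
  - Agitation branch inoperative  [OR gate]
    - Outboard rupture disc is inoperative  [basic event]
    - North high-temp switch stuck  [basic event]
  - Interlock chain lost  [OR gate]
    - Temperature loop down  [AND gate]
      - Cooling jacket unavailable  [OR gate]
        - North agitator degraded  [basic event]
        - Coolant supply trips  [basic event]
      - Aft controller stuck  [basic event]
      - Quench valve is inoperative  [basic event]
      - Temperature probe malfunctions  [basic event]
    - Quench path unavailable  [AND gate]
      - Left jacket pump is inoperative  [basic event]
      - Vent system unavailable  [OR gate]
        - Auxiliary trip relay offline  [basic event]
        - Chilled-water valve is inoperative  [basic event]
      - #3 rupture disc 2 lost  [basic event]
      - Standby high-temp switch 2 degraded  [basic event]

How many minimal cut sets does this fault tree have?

Agitation branch inoperative [OR]: union of children's cut sets → 2 cut set(s).
Cooling jacket unavailable [OR]: union of children's cut sets → 2 cut set(s).
Temperature loop down [AND]: one cut set from each child combined → 2 × 1 × 1 × 1 = 2 cut set(s).
Vent system unavailable [OR]: union of children's cut sets → 2 cut set(s).
Quench path unavailable [AND]: one cut set from each child combined → 1 × 2 × 1 × 1 = 2 cut set(s).
Interlock chain lost [OR]: union of children's cut sets → 4 cut set(s).
Chemical batch overheats [OR]: union of children's cut sets → 6 cut set(s).
Minimal cut sets: {Outboard rupture disc is inoperative}; {North high-temp switch stuck}; {Aft controller stuck, North agitator degraded, Quench valve is inoperative, Temperature probe malfunctions}; {Aft controller stuck, Coolant supply trips, Quench valve is inoperative, Temperature probe malfunctions}; {#3 rupture disc 2 lost, Auxiliary trip relay offline, Left jacket pump is inoperative, Standby high-temp switch 2 degraded}; {#3 rupture disc 2 lost, Chilled-water valve is inoperative, Left jacket pump is inoperative, Standby high-temp switch 2 degraded}.

6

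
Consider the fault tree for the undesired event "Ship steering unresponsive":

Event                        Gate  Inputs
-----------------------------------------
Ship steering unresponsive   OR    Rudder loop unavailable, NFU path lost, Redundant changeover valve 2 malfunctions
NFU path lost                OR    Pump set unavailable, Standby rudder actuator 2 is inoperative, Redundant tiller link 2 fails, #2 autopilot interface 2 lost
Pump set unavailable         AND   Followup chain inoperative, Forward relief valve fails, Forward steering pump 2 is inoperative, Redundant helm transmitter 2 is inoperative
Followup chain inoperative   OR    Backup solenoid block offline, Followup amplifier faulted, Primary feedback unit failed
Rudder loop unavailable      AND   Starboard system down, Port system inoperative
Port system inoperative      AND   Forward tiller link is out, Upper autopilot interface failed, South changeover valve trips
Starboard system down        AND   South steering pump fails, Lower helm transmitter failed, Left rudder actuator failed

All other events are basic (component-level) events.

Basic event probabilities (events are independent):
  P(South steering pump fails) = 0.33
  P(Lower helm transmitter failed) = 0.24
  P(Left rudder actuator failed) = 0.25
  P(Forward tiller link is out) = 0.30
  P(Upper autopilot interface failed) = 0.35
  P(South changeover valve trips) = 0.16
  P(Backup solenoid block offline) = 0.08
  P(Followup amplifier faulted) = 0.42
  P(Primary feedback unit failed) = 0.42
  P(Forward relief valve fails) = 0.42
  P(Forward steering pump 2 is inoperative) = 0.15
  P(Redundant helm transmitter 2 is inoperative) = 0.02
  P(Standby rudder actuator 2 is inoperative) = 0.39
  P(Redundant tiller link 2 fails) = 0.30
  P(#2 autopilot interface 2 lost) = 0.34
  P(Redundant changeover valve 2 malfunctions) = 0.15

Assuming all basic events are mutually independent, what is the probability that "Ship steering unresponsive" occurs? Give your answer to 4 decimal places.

P(Starboard system down) [AND] = 0.33 × 0.24 × 0.25 = 0.019800
P(Port system inoperative) [AND] = 0.30 × 0.35 × 0.16 = 0.016800
P(Rudder loop unavailable) [AND] = 0.019800 × 0.016800 = 0.000333
P(Followup chain inoperative) [OR] = 1 − (1−0.08) × (1−0.42) × (1−0.42) = 0.690512
P(Pump set unavailable) [AND] = 0.690512 × 0.42 × 0.15 × 0.02 = 0.000870
P(NFU path lost) [OR] = 1 − (1−0.000870) × (1−0.39) × (1−0.30) × (1−0.34) = 0.718425
P(Ship steering unresponsive) [OR] = 1 − (1−0.000333) × (1−0.718425) × (1−0.15) = 0.760741
Rounded to 4 decimal places: P(Ship steering unresponsive) ≈ 0.7607.

0.7607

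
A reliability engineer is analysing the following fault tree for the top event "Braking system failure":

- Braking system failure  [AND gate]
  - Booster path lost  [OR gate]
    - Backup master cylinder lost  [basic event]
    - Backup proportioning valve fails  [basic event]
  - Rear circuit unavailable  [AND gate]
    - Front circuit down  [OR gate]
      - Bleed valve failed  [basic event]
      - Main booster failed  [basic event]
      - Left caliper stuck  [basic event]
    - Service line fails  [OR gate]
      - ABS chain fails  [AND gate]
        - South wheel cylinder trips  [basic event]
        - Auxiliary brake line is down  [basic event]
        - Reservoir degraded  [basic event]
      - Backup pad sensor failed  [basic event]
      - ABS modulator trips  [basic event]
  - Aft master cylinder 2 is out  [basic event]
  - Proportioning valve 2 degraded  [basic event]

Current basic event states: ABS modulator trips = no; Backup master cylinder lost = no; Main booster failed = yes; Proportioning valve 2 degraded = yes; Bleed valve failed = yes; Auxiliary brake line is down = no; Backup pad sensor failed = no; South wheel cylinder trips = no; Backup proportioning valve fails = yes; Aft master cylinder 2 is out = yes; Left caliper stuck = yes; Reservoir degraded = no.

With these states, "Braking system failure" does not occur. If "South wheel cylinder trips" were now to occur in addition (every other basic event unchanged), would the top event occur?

Counterfactual: set "South wheel cylinder trips" to occurred.
Booster path lost [OR]: Backup master cylinder lost=not, Backup proportioning valve fails=occurs → at least one input occurs → occurs.
Front circuit down [OR]: Bleed valve failed=occurs, Main booster failed=occurs, Left caliper stuck=occurs → at least one input occurs → occurs.
ABS chain fails [AND]: South wheel cylinder trips=occurs, Auxiliary brake line is down=not, Reservoir degraded=not → not all inputs occur → does not occur.
Service line fails [OR]: ABS chain fails=not, Backup pad sensor failed=not, ABS modulator trips=not → no input occurs → does not occur.
Rear circuit unavailable [AND]: Front circuit down=occurs, Service line fails=not → not all inputs occur → does not occur.
Braking system failure [AND]: Booster path lost=occurs, Rear circuit unavailable=not, Aft master cylinder 2 is out=occurs, Proportioning valve 2 degraded=occurs → not all inputs occur → does not occur.

No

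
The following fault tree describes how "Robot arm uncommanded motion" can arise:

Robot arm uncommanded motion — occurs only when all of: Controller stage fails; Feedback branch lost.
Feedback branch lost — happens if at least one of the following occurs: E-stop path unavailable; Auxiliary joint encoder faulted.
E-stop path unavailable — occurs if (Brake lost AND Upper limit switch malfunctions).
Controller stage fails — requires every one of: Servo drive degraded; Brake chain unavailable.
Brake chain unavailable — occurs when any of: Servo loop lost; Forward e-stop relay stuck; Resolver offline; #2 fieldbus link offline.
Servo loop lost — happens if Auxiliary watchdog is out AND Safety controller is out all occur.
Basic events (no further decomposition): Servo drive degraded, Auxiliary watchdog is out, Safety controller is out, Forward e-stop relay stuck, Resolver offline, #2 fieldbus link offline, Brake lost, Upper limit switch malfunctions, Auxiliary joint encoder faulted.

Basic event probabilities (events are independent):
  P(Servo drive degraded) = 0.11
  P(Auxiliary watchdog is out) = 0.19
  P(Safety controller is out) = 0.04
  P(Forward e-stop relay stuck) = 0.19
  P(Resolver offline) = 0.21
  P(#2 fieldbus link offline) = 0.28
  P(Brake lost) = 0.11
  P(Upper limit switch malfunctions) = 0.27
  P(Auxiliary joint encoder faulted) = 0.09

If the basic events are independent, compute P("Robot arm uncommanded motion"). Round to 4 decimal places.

0.0070

P(Servo loop lost) [AND] = 0.19 × 0.04 = 0.007600
P(Brake chain unavailable) [OR] = 1 − (1−0.007600) × (1−0.19) × (1−0.21) × (1−0.28) = 0.542774
P(Controller stage fails) [AND] = 0.11 × 0.542774 = 0.059705
P(E-stop path unavailable) [AND] = 0.11 × 0.27 = 0.029700
P(Feedback branch lost) [OR] = 1 − (1−0.029700) × (1−0.09) = 0.117027
P(Robot arm uncommanded motion) [AND] = 0.059705 × 0.117027 = 0.006987
Rounded to 4 decimal places: P(Robot arm uncommanded motion) ≈ 0.0070.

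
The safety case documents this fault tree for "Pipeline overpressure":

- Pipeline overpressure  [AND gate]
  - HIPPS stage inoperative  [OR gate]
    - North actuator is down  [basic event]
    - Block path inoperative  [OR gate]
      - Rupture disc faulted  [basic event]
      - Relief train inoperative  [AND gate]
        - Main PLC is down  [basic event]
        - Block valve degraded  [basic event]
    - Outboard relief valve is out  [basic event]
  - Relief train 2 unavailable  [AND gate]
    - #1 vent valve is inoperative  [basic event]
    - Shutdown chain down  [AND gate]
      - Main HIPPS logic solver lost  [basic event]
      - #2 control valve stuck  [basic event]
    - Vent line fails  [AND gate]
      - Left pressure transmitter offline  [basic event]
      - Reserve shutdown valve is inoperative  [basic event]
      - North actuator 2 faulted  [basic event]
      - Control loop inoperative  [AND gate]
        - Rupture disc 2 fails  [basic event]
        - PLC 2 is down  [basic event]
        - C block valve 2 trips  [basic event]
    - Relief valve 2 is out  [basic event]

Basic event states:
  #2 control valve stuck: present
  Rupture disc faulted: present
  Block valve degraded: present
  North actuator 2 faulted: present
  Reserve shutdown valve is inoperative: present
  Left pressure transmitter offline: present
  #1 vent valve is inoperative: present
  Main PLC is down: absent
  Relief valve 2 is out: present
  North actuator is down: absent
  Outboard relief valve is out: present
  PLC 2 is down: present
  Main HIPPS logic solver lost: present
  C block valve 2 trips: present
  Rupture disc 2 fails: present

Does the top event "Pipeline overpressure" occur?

Yes

Relief train inoperative [AND]: Main PLC is down=not, Block valve degraded=occurs → not all inputs occur → does not occur.
Block path inoperative [OR]: Rupture disc faulted=occurs, Relief train inoperative=not → at least one input occurs → occurs.
HIPPS stage inoperative [OR]: North actuator is down=not, Block path inoperative=occurs, Outboard relief valve is out=occurs → at least one input occurs → occurs.
Shutdown chain down [AND]: Main HIPPS logic solver lost=occurs, #2 control valve stuck=occurs → all inputs occur → occurs.
Control loop inoperative [AND]: Rupture disc 2 fails=occurs, PLC 2 is down=occurs, C block valve 2 trips=occurs → all inputs occur → occurs.
Vent line fails [AND]: Left pressure transmitter offline=occurs, Reserve shutdown valve is inoperative=occurs, North actuator 2 faulted=occurs, Control loop inoperative=occurs → all inputs occur → occurs.
Relief train 2 unavailable [AND]: #1 vent valve is inoperative=occurs, Shutdown chain down=occurs, Vent line fails=occurs, Relief valve 2 is out=occurs → all inputs occur → occurs.
Pipeline overpressure [AND]: HIPPS stage inoperative=occurs, Relief train 2 unavailable=occurs → all inputs occur → occurs.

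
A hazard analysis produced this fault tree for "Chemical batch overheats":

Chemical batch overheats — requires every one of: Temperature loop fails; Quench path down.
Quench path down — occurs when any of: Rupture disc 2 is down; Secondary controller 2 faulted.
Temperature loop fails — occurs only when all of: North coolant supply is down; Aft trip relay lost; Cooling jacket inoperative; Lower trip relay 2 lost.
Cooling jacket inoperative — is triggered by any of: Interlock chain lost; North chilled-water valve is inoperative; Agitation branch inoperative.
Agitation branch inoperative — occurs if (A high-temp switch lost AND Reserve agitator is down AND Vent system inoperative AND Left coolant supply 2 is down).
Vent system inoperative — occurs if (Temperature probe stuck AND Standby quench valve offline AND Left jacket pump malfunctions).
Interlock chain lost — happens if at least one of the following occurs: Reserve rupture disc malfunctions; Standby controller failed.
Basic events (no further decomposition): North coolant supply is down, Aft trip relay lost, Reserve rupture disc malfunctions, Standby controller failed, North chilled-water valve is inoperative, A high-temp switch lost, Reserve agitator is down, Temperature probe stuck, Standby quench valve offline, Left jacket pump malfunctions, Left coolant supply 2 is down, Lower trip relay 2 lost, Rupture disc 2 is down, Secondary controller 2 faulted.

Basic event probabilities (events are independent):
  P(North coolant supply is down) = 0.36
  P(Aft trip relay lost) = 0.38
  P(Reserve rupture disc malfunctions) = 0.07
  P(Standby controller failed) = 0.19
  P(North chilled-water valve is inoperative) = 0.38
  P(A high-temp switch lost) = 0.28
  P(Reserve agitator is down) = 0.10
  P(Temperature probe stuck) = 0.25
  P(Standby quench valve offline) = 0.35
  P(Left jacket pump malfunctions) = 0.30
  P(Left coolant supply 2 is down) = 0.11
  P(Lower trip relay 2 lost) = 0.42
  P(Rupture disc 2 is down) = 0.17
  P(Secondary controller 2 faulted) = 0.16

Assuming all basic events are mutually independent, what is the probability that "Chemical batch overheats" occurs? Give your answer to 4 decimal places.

P(Interlock chain lost) [OR] = 1 − (1−0.07) × (1−0.19) = 0.246700
P(Vent system inoperative) [AND] = 0.25 × 0.35 × 0.30 = 0.026250
P(Agitation branch inoperative) [AND] = 0.28 × 0.10 × 0.026250 × 0.11 = 0.000081
P(Cooling jacket inoperative) [OR] = 1 − (1−0.246700) × (1−0.38) × (1−0.000081) = 0.532992
P(Temperature loop fails) [AND] = 0.36 × 0.38 × 0.532992 × 0.42 = 0.030624
P(Quench path down) [OR] = 1 − (1−0.17) × (1−0.16) = 0.302800
P(Chemical batch overheats) [AND] = 0.030624 × 0.302800 = 0.009273
Rounded to 4 decimal places: P(Chemical batch overheats) ≈ 0.0093.

0.0093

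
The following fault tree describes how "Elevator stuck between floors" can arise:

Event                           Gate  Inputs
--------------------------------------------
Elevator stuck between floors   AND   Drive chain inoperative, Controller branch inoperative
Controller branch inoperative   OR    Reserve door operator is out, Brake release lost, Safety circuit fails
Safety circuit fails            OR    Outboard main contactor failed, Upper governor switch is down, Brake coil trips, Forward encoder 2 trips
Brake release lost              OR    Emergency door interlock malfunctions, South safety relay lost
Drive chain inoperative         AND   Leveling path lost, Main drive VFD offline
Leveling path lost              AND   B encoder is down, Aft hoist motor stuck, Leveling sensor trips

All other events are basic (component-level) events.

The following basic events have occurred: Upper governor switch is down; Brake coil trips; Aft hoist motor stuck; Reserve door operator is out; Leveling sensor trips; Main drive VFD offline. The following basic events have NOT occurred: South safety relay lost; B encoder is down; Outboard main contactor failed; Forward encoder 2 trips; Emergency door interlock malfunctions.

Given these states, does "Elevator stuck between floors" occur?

No

Leveling path lost [AND]: B encoder is down=not, Aft hoist motor stuck=occurs, Leveling sensor trips=occurs → not all inputs occur → does not occur.
Drive chain inoperative [AND]: Leveling path lost=not, Main drive VFD offline=occurs → not all inputs occur → does not occur.
Brake release lost [OR]: Emergency door interlock malfunctions=not, South safety relay lost=not → no input occurs → does not occur.
Safety circuit fails [OR]: Outboard main contactor failed=not, Upper governor switch is down=occurs, Brake coil trips=occurs, Forward encoder 2 trips=not → at least one input occurs → occurs.
Controller branch inoperative [OR]: Reserve door operator is out=occurs, Brake release lost=not, Safety circuit fails=occurs → at least one input occurs → occurs.
Elevator stuck between floors [AND]: Drive chain inoperative=not, Controller branch inoperative=occurs → not all inputs occur → does not occur.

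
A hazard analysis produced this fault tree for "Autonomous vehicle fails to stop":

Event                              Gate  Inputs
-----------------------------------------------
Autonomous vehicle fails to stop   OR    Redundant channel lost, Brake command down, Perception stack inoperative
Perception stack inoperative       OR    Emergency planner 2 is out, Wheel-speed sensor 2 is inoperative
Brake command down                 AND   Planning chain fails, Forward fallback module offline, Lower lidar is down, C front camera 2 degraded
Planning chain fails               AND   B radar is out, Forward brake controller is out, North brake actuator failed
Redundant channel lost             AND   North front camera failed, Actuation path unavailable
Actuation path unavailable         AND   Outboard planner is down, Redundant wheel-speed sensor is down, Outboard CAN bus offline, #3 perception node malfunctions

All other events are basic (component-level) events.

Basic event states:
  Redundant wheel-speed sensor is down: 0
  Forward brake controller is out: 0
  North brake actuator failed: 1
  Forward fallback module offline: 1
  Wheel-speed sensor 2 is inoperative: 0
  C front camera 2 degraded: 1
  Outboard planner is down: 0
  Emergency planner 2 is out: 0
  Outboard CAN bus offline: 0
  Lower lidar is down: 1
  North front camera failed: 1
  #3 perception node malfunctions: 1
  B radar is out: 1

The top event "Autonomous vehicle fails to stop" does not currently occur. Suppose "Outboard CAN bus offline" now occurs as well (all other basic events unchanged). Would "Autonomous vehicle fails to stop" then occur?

Counterfactual: set "Outboard CAN bus offline" to occurred.
Actuation path unavailable [AND]: Outboard planner is down=not, Redundant wheel-speed sensor is down=not, Outboard CAN bus offline=occurs, #3 perception node malfunctions=occurs → not all inputs occur → does not occur.
Redundant channel lost [AND]: North front camera failed=occurs, Actuation path unavailable=not → not all inputs occur → does not occur.
Planning chain fails [AND]: B radar is out=occurs, Forward brake controller is out=not, North brake actuator failed=occurs → not all inputs occur → does not occur.
Brake command down [AND]: Planning chain fails=not, Forward fallback module offline=occurs, Lower lidar is down=occurs, C front camera 2 degraded=occurs → not all inputs occur → does not occur.
Perception stack inoperative [OR]: Emergency planner 2 is out=not, Wheel-speed sensor 2 is inoperative=not → no input occurs → does not occur.
Autonomous vehicle fails to stop [OR]: Redundant channel lost=not, Brake command down=not, Perception stack inoperative=not → no input occurs → does not occur.

No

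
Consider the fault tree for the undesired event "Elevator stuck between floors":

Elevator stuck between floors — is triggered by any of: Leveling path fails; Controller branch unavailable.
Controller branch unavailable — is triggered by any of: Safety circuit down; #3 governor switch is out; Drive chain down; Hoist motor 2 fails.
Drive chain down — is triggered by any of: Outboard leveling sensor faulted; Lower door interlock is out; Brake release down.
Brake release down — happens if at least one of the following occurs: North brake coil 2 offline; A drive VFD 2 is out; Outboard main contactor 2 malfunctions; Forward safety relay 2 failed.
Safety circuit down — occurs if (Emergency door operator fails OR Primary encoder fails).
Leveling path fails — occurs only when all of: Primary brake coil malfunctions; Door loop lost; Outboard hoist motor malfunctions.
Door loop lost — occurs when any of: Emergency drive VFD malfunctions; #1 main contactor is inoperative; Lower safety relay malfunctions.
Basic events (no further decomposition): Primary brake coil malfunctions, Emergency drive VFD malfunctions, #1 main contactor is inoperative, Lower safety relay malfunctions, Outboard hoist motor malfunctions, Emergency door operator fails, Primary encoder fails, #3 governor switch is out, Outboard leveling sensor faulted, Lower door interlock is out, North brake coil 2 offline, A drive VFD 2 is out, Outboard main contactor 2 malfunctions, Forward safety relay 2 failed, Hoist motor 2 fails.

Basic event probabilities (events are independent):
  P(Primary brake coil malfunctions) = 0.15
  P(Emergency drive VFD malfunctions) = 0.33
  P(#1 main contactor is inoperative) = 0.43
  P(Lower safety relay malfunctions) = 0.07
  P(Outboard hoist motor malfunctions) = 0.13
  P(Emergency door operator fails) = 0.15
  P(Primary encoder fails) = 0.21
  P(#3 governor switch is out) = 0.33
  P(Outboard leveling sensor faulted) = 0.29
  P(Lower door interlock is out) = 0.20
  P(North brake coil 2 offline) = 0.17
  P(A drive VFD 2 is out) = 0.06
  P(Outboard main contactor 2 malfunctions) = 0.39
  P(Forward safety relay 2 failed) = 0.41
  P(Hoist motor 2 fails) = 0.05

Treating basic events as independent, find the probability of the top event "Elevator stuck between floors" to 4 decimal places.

0.9327

P(Door loop lost) [OR] = 1 − (1−0.33) × (1−0.43) × (1−0.07) = 0.644833
P(Leveling path fails) [AND] = 0.15 × 0.644833 × 0.13 = 0.012574
P(Safety circuit down) [OR] = 1 − (1−0.15) × (1−0.21) = 0.328500
P(Brake release down) [OR] = 1 − (1−0.17) × (1−0.06) × (1−0.39) × (1−0.41) = 0.719206
P(Drive chain down) [OR] = 1 − (1−0.29) × (1−0.20) × (1−0.719206) = 0.840509
P(Controller branch unavailable) [OR] = 1 − (1−0.328500) × (1−0.33) × (1−0.840509) × (1−0.05) = 0.931832
P(Elevator stuck between floors) [OR] = 1 − (1−0.012574) × (1−0.931832) = 0.932689
Rounded to 4 decimal places: P(Elevator stuck between floors) ≈ 0.9327.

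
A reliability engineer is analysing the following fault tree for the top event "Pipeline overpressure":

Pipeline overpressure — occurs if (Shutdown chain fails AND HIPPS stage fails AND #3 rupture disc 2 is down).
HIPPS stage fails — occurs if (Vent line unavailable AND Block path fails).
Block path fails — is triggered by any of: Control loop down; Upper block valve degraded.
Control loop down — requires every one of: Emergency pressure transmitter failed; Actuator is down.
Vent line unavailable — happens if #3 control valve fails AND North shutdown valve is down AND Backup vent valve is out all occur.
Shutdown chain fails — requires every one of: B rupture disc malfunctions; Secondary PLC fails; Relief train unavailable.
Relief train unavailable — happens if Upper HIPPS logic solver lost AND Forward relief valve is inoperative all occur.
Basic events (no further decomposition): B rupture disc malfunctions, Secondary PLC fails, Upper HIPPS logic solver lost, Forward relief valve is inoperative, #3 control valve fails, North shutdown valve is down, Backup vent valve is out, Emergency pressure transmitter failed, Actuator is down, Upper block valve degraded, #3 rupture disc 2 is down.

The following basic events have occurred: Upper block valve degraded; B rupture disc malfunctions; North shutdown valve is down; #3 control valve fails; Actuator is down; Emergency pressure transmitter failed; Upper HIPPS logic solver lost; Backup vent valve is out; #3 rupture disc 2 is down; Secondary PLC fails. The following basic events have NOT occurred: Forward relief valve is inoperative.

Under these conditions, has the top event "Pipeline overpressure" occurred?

Relief train unavailable [AND]: Upper HIPPS logic solver lost=occurs, Forward relief valve is inoperative=not → not all inputs occur → does not occur.
Shutdown chain fails [AND]: B rupture disc malfunctions=occurs, Secondary PLC fails=occurs, Relief train unavailable=not → not all inputs occur → does not occur.
Vent line unavailable [AND]: #3 control valve fails=occurs, North shutdown valve is down=occurs, Backup vent valve is out=occurs → all inputs occur → occurs.
Control loop down [AND]: Emergency pressure transmitter failed=occurs, Actuator is down=occurs → all inputs occur → occurs.
Block path fails [OR]: Control loop down=occurs, Upper block valve degraded=occurs → at least one input occurs → occurs.
HIPPS stage fails [AND]: Vent line unavailable=occurs, Block path fails=occurs → all inputs occur → occurs.
Pipeline overpressure [AND]: Shutdown chain fails=not, HIPPS stage fails=occurs, #3 rupture disc 2 is down=occurs → not all inputs occur → does not occur.

No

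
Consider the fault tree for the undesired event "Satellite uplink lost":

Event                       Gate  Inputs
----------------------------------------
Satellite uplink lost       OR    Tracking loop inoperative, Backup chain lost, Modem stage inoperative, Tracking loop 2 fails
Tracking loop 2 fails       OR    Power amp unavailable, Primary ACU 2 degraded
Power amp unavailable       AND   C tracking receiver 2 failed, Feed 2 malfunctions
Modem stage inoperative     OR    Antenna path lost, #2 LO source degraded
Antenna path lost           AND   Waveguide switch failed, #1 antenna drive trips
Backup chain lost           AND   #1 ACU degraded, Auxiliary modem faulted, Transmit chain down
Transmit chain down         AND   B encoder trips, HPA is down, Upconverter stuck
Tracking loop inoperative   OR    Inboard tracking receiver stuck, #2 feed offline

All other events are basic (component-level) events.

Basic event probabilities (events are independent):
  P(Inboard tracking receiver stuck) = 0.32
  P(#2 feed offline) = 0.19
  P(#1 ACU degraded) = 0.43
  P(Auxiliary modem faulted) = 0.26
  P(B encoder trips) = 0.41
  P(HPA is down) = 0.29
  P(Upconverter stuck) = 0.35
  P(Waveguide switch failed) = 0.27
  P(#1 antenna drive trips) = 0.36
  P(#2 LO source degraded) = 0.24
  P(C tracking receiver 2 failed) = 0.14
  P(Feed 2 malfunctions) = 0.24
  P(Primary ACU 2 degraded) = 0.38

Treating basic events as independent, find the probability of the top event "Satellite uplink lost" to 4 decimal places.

P(Tracking loop inoperative) [OR] = 1 − (1−0.32) × (1−0.19) = 0.449200
P(Transmit chain down) [AND] = 0.41 × 0.29 × 0.35 = 0.041615
P(Backup chain lost) [AND] = 0.43 × 0.26 × 0.041615 = 0.004653
P(Antenna path lost) [AND] = 0.27 × 0.36 = 0.097200
P(Modem stage inoperative) [OR] = 1 − (1−0.097200) × (1−0.24) = 0.313872
P(Power amp unavailable) [AND] = 0.14 × 0.24 = 0.033600
P(Tracking loop 2 fails) [OR] = 1 − (1−0.033600) × (1−0.38) = 0.400832
P(Satellite uplink lost) [OR] = 1 − (1−0.449200) × (1−0.004653) × (1−0.313872) × (1−0.400832) = 0.774616
Rounded to 4 decimal places: P(Satellite uplink lost) ≈ 0.7746.

0.7746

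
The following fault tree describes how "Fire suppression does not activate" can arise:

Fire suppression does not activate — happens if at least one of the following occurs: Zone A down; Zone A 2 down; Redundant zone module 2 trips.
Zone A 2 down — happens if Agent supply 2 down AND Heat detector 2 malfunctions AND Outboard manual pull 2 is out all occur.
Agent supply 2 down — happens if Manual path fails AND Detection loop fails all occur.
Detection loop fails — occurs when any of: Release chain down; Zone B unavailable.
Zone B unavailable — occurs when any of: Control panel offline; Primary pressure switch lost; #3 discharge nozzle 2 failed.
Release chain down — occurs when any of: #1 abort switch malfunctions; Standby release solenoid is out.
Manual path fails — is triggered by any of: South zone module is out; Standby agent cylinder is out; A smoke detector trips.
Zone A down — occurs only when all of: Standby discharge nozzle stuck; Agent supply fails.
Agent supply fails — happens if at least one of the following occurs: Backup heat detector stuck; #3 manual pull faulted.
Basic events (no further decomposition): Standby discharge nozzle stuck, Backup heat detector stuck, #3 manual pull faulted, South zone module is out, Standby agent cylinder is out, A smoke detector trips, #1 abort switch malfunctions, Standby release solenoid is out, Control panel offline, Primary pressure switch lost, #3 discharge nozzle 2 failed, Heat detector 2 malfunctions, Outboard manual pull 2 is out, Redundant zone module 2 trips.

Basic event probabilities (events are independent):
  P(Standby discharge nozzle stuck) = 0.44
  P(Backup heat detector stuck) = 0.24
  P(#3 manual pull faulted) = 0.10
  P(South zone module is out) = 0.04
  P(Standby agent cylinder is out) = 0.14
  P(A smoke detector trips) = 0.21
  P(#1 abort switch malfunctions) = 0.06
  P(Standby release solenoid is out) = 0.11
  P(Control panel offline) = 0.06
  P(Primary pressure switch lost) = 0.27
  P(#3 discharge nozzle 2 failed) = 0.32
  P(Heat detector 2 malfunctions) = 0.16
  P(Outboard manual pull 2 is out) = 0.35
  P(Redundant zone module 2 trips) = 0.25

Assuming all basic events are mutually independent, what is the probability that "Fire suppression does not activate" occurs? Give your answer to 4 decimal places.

0.3619

P(Agent supply fails) [OR] = 1 − (1−0.24) × (1−0.10) = 0.316000
P(Zone A down) [AND] = 0.44 × 0.316000 = 0.139040
P(Manual path fails) [OR] = 1 − (1−0.04) × (1−0.14) × (1−0.21) = 0.347776
P(Release chain down) [OR] = 1 − (1−0.06) × (1−0.11) = 0.163400
P(Zone B unavailable) [OR] = 1 − (1−0.06) × (1−0.27) × (1−0.32) = 0.533384
P(Detection loop fails) [OR] = 1 − (1−0.163400) × (1−0.533384) = 0.609629
P(Agent supply 2 down) [AND] = 0.347776 × 0.609629 = 0.212014
P(Zone A 2 down) [AND] = 0.212014 × 0.16 × 0.35 = 0.011873
P(Fire suppression does not activate) [OR] = 1 − (1−0.139040) × (1−0.011873) × (1−0.25) = 0.361947
Rounded to 4 decimal places: P(Fire suppression does not activate) ≈ 0.3619.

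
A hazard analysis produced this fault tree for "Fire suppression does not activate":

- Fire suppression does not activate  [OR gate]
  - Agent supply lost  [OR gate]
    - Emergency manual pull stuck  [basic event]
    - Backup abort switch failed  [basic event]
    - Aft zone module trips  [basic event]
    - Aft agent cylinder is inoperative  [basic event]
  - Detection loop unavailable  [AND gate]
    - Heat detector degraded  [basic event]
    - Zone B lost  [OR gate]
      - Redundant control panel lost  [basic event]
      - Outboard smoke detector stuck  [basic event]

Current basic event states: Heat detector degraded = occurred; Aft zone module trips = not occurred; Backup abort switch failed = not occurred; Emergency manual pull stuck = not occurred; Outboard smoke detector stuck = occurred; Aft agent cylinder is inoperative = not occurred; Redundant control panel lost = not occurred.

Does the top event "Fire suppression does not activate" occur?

Agent supply lost [OR]: Emergency manual pull stuck=not, Backup abort switch failed=not, Aft zone module trips=not, Aft agent cylinder is inoperative=not → no input occurs → does not occur.
Zone B lost [OR]: Redundant control panel lost=not, Outboard smoke detector stuck=occurs → at least one input occurs → occurs.
Detection loop unavailable [AND]: Heat detector degraded=occurs, Zone B lost=occurs → all inputs occur → occurs.
Fire suppression does not activate [OR]: Agent supply lost=not, Detection loop unavailable=occurs → at least one input occurs → occurs.

Yes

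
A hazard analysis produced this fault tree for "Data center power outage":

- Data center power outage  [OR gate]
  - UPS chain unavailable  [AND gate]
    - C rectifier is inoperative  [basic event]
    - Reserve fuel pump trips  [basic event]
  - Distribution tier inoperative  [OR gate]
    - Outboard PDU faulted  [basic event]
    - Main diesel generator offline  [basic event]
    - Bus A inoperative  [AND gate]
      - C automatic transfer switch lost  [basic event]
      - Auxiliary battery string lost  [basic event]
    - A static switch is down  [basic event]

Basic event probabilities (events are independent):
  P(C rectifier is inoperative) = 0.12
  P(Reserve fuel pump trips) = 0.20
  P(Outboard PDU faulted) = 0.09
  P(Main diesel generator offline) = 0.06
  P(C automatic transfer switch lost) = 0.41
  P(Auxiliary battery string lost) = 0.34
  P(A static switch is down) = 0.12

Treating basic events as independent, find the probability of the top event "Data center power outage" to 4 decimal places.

P(UPS chain unavailable) [AND] = 0.12 × 0.20 = 0.024000
P(Bus A inoperative) [AND] = 0.41 × 0.34 = 0.139400
P(Distribution tier inoperative) [OR] = 1 − (1−0.09) × (1−0.06) × (1−0.139400) × (1−0.12) = 0.352182
P(Data center power outage) [OR] = 1 − (1−0.024000) × (1−0.352182) = 0.367730
Rounded to 4 decimal places: P(Data center power outage) ≈ 0.3677.

0.3677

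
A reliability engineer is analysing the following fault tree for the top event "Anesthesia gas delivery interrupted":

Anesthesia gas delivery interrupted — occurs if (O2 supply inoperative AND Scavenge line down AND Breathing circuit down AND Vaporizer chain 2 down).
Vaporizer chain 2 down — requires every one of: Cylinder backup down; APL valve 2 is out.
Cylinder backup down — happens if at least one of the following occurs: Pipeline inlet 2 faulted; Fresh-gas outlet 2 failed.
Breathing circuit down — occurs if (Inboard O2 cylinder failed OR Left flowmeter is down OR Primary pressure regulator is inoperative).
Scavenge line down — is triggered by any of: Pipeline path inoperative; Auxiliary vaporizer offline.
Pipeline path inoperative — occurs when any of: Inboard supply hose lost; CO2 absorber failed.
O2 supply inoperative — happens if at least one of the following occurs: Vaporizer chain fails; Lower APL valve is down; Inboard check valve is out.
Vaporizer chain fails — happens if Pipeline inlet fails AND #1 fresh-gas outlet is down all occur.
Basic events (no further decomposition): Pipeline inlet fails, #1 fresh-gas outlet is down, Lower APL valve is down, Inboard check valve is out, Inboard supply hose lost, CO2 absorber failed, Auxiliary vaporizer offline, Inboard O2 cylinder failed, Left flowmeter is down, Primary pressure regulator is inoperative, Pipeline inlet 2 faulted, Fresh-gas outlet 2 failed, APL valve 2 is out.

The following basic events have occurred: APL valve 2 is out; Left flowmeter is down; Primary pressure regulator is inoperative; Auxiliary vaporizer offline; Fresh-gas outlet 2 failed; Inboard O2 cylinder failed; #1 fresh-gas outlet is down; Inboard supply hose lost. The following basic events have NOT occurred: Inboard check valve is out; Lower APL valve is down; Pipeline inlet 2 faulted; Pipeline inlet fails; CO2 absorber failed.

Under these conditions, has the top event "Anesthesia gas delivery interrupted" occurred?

Vaporizer chain fails [AND]: Pipeline inlet fails=not, #1 fresh-gas outlet is down=occurs → not all inputs occur → does not occur.
O2 supply inoperative [OR]: Vaporizer chain fails=not, Lower APL valve is down=not, Inboard check valve is out=not → no input occurs → does not occur.
Pipeline path inoperative [OR]: Inboard supply hose lost=occurs, CO2 absorber failed=not → at least one input occurs → occurs.
Scavenge line down [OR]: Pipeline path inoperative=occurs, Auxiliary vaporizer offline=occurs → at least one input occurs → occurs.
Breathing circuit down [OR]: Inboard O2 cylinder failed=occurs, Left flowmeter is down=occurs, Primary pressure regulator is inoperative=occurs → at least one input occurs → occurs.
Cylinder backup down [OR]: Pipeline inlet 2 faulted=not, Fresh-gas outlet 2 failed=occurs → at least one input occurs → occurs.
Vaporizer chain 2 down [AND]: Cylinder backup down=occurs, APL valve 2 is out=occurs → all inputs occur → occurs.
Anesthesia gas delivery interrupted [AND]: O2 supply inoperative=not, Scavenge line down=occurs, Breathing circuit down=occurs, Vaporizer chain 2 down=occurs → not all inputs occur → does not occur.

No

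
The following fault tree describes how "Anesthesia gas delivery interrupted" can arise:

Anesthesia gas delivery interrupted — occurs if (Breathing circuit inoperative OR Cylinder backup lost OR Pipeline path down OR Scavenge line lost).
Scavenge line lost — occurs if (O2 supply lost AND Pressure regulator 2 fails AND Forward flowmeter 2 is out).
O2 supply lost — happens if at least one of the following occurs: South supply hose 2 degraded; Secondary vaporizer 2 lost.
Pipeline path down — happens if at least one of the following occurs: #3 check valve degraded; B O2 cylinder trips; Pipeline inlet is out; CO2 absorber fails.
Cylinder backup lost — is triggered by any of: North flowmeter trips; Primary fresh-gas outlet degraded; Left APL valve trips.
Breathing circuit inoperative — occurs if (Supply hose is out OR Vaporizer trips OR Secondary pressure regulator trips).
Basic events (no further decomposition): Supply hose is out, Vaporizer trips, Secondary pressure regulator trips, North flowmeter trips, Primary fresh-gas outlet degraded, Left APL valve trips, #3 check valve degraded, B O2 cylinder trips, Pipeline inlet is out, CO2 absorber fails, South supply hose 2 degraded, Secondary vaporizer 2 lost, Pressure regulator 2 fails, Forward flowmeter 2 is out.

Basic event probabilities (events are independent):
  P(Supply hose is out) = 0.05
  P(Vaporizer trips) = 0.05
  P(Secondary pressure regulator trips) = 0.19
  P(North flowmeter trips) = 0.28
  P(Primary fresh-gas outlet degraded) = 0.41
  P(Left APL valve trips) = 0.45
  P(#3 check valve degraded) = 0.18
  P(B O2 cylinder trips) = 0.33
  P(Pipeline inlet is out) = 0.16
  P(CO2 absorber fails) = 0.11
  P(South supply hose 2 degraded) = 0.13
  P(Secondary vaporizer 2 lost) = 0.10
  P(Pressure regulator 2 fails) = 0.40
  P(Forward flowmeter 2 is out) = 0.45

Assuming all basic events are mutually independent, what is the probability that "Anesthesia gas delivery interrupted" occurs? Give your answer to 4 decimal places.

P(Breathing circuit inoperative) [OR] = 1 − (1−0.05) × (1−0.05) × (1−0.19) = 0.268975
P(Cylinder backup lost) [OR] = 1 − (1−0.28) × (1−0.41) × (1−0.45) = 0.766360
P(Pipeline path down) [OR] = 1 − (1−0.18) × (1−0.33) × (1−0.16) × (1−0.11) = 0.589269
P(O2 supply lost) [OR] = 1 − (1−0.13) × (1−0.10) = 0.217000
P(Scavenge line lost) [AND] = 0.217000 × 0.40 × 0.45 = 0.039060
P(Anesthesia gas delivery interrupted) [OR] = 1 − (1−0.268975) × (1−0.766360) × (1−0.589269) × (1−0.039060) = 0.932589
Rounded to 4 decimal places: P(Anesthesia gas delivery interrupted) ≈ 0.9326.

0.9326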